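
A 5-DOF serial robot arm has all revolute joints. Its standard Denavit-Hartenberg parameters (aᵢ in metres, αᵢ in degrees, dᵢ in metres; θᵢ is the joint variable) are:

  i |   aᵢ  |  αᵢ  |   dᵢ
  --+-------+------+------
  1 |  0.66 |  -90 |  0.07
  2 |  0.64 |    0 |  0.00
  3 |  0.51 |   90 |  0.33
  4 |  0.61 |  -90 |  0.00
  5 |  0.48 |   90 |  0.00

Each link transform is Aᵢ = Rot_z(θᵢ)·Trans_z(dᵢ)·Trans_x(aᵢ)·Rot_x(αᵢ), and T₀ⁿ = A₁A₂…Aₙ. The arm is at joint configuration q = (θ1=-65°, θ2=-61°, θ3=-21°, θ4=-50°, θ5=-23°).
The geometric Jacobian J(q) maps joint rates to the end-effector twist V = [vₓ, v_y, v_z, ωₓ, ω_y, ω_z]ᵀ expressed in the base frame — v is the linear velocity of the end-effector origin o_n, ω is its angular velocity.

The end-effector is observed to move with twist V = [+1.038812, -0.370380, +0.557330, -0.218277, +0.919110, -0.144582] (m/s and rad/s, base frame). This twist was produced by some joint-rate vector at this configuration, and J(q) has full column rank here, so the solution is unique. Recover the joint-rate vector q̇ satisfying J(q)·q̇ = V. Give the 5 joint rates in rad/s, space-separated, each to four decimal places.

o_n = [-0.0299, -1.0617, 1.8304]
J₁: ẑ×o_n = [1.0617, -0.0299, 0.0000], ω = ẑ
J2: z=[0.9063, 0.4226, 0.0000] o=[0.2789, -0.5982, 0.0700] → [0.7440, -1.5955, -0.2896, 0.9063, 0.4226, 0.0000]
J3: z=[0.9063, 0.4226, 0.0000] o=[0.4101, -0.8794, 0.6298] → [0.5074, -1.0882, 0.0207, 0.9063, 0.4226, 0.0000]
J4: z=[-0.4185, 0.8975, 0.1392] o=[0.7391, -0.8042, 1.1348] → [0.6602, 0.1841, 0.7979, -0.4185, 0.8975, 0.1392]
J5: z=[0.6276, 0.1750, 0.7586] o=[0.3387, -1.0512, 1.5231] → [0.0618, -0.4725, 0.0579, 0.6276, 0.1750, 0.7586]
q̇ = J⁺·V = [0.1230, 0.4030, 0.1180, 0.8790, -0.5140]

0.1230 0.4030 0.1180 0.8790 -0.5140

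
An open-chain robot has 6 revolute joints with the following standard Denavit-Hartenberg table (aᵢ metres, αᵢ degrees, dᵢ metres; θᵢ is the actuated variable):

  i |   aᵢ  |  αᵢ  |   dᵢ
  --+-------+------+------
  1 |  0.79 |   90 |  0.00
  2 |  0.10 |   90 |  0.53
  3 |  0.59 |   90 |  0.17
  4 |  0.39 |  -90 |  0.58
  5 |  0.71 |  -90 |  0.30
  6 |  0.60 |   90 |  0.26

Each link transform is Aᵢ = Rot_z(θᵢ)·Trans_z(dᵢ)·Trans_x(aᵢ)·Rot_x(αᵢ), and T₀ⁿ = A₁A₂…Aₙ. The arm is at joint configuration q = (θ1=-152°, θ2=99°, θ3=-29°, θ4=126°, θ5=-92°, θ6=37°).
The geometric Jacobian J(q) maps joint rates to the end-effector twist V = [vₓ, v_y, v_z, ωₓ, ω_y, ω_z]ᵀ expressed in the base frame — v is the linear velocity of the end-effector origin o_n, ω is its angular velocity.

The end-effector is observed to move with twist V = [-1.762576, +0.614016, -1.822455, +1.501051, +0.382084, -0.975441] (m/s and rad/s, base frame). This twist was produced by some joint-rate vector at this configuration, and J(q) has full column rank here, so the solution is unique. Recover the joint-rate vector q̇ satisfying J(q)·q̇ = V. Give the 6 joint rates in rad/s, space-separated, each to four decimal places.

o_n = [-0.8323, -1.7578, -0.3997]
J₁: ẑ×o_n = [1.7578, -0.8323, 0.0000], ω = ẑ
J2: z=[-0.4695, 0.8829, 0.0000] o=[-0.6975, -0.3709, 0.0000] → [-0.3529, -0.1877, 0.7701, -0.4695, 0.8829, 0.0000]
J3: z=[-0.8721, -0.4637, 0.1564] o=[-0.9325, 0.1044, 0.0988] → [0.5225, -0.4190, 1.6705, -0.8721, -0.4637, 0.1564]
J4: z=[0.3436, -0.8078, -0.4788] o=[-0.8752, -0.1891, 0.6350] → [0.0847, 0.3350, -0.5044, 0.3436, -0.8078, -0.4788]
J5: z=[0.2307, 0.5669, -0.7908] o=[-1.0309, -0.7205, 0.2086] → [-1.1652, -0.0168, -0.3520, 0.2307, 0.5669, -0.7908]
J6: z=[-0.8978, -0.1894, -0.3977] o=[-0.6953, -1.1197, -0.3589] → [-0.2460, 0.0178, 0.5469, -0.8978, -0.1894, -0.3977]
q̇ = J⁺·V = [-0.4680, -0.5920, -0.3750, -0.0410, 0.9760, -0.7630]

-0.4680 -0.5920 -0.3750 -0.0410 0.9760 -0.7630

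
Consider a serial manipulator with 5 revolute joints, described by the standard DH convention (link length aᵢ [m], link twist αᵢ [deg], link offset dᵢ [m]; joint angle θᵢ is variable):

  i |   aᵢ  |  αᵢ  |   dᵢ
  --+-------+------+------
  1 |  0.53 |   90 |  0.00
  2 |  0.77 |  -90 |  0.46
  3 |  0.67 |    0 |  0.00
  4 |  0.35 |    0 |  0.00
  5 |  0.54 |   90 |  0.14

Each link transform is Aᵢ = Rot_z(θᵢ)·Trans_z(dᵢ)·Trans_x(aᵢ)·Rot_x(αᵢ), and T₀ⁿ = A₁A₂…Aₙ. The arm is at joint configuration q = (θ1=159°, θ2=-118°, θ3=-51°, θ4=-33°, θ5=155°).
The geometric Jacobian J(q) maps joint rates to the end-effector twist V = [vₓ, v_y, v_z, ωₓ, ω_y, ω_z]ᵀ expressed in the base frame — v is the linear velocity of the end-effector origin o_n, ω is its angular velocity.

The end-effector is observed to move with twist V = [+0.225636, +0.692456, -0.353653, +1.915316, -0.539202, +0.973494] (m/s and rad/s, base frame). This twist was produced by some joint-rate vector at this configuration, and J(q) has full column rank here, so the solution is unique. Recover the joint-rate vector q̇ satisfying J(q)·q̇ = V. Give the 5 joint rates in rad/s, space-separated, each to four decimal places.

-0.0800 0.1830 -0.6630 -0.8050 -0.7760

o_n = [0.2984, 0.7619, -1.3054]
J₁: ẑ×o_n = [-0.7619, 0.2984, 0.0000], ω = ẑ
J2: z=[0.3584, 0.9336, 0.0000] o=[-0.4948, 0.1899, 0.0000] → [-1.2187, 0.4678, -0.5355, 0.3584, 0.9336, 0.0000]
J3: z=[-0.8243, 0.3164, -0.4695] o=[0.0075, 0.4898, -0.6799] → [-0.0702, -0.6522, -0.3163, -0.8243, 0.3164, -0.4695]
J4: z=[-0.8243, 0.3164, -0.4695] o=[0.3789, 0.9050, -1.0522] → [-0.1473, -0.1709, 0.1435, -0.8243, 0.3164, -0.4695]
J5: z=[-0.8243, 0.3164, -0.4695] o=[0.5197, 1.2238, -1.0845] → [-0.2868, -0.0782, 0.4508, -0.8243, 0.3164, -0.4695]
q̇ = J⁺·V = [-0.0800, 0.1830, -0.6630, -0.8050, -0.7760]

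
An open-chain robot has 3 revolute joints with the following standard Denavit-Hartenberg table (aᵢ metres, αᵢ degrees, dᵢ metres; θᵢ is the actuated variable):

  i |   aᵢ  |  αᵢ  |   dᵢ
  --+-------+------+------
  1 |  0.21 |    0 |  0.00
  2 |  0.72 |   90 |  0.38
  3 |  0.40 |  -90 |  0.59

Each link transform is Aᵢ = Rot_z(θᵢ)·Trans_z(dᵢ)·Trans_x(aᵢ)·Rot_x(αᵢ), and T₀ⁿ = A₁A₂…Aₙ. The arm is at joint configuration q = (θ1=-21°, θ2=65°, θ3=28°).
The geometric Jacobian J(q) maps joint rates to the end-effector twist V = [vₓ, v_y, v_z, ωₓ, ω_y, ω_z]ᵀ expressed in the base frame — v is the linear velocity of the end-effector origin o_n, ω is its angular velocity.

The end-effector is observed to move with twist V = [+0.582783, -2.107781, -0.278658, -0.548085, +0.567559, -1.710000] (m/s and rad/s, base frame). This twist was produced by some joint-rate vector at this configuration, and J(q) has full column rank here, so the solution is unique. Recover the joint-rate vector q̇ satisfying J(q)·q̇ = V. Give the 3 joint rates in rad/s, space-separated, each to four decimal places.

-0.9680 -0.7420 -0.7890

o_n = [1.3779, 0.2458, 0.5678]
J₁: ẑ×o_n = [-0.2458, 1.3779, 0.0000], ω = ẑ
J2: z=[0.0000, 0.0000, 1.0000] o=[0.1961, -0.0753, 0.0000] → [-0.3211, 1.1818, 0.0000, 0.0000, 0.0000, 1.0000]
J3: z=[0.6947, -0.7193, 0.0000] o=[0.7140, 0.4249, 0.3800] → [-0.1351, -0.1304, 0.3532, 0.6947, -0.7193, 0.0000]
q̇ = J⁺·V = [-0.9680, -0.7420, -0.7890]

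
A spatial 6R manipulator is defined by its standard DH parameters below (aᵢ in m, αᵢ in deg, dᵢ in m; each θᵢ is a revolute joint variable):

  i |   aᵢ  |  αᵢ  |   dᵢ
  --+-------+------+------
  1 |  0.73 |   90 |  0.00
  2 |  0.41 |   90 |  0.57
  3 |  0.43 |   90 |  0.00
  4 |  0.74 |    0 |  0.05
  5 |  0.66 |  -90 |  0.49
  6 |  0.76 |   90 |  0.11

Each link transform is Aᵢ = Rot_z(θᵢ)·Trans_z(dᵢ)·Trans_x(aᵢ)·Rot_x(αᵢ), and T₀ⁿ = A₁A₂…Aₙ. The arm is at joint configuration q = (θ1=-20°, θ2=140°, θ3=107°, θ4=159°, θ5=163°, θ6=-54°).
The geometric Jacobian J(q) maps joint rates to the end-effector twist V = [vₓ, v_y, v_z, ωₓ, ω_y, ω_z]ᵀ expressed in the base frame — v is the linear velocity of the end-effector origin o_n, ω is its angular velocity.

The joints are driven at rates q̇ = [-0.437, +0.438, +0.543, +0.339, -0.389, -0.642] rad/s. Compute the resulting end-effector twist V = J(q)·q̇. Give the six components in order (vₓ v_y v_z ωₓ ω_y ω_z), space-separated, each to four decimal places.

-0.7918 0.3416 -0.6508 -0.0419 -0.0331 -0.3650

o_n = [-0.9928, -1.2955, 0.5934]
J₁: ẑ×o_n = [1.2955, -0.9928, 0.0000], ω = ẑ
J2: z=[-0.3420, -0.9397, 0.0000] o=[0.6860, -0.2497, 0.0000] → [-0.5576, 0.2030, -1.2198, -0.3420, -0.9397, 0.0000]
J3: z=[0.6040, -0.2198, 0.7660] o=[0.1959, -0.6779, 0.2635] → [0.4006, -1.1098, -0.6344, 0.6040, -0.2198, 0.7660]
J4: z=[-0.7884, -0.0242, 0.6147] o=[0.1457, -1.0972, 0.1827] → [0.1120, -0.3761, 0.1288, -0.7884, -0.0242, 0.6147]
J5: z=[-0.7884, -0.0242, 0.6147] o=[0.3471, -0.4830, 0.5464] → [0.4983, -0.7866, 0.6082, -0.7884, -0.0242, 0.6147]
J6: z=[0.4042, -0.7737, 0.4879] o=[-0.3453, -0.9127, 0.4386] → [0.0670, -0.3785, -0.6556, 0.4042, -0.7737, 0.4879]
V = J·q̇ = [-0.7918, 0.3416, -0.6508, -0.0419, -0.0331, -0.3650]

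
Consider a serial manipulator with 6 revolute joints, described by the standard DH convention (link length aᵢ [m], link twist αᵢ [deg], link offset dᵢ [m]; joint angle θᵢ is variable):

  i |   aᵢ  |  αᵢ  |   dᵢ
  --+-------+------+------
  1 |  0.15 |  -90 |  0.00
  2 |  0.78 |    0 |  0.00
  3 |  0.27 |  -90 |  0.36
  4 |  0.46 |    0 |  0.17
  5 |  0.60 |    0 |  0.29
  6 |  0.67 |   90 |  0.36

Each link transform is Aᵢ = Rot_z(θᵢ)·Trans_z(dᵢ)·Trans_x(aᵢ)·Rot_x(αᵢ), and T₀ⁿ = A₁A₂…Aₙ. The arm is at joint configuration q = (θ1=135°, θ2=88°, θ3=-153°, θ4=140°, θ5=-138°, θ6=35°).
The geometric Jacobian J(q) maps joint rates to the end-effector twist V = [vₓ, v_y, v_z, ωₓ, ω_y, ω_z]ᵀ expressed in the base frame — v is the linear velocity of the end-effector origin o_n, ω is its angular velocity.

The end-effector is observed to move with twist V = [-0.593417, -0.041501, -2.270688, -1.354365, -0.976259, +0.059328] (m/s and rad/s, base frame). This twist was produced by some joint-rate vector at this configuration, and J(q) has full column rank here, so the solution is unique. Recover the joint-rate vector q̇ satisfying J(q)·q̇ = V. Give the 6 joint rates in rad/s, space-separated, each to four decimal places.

o_n = [-0.7109, 1.2197, -0.1723]
J₁: ẑ×o_n = [-1.2197, -0.7109, 0.0000], ω = ẑ
J2: z=[-0.7071, -0.7071, 0.0000] o=[-0.1061, 0.1061, 0.0000] → [0.1219, -0.1219, -1.2151, -0.7071, -0.7071, 0.0000]
J3: z=[-0.7071, -0.7071, 0.0000] o=[-0.1253, 0.1253, -0.7795] → [-0.4294, 0.4294, -1.1879, -0.7071, -0.7071, 0.0000]
J4: z=[-0.6409, 0.6409, -0.4226] o=[-0.4606, -0.0486, -0.5348] → [0.7683, 0.3381, -0.6524, -0.6409, 0.6409, -0.4226]
J5: z=[-0.6409, 0.6409, -0.4226] o=[-0.2551, 0.1642, -0.9260] → [0.9291, 0.6756, -0.3844, -0.6409, 0.6409, -0.4226]
J6: z=[-0.6409, 0.6409, -0.4226] o=[-0.6054, 0.5440, -0.5051] → [0.4989, 0.2579, -0.3654, -0.6409, 0.6409, -0.4226]
q̇ = J⁺·V = [0.1840, 0.6920, 0.9560, 0.7080, -0.8850, 0.4720]

0.1840 0.6920 0.9560 0.7080 -0.8850 0.4720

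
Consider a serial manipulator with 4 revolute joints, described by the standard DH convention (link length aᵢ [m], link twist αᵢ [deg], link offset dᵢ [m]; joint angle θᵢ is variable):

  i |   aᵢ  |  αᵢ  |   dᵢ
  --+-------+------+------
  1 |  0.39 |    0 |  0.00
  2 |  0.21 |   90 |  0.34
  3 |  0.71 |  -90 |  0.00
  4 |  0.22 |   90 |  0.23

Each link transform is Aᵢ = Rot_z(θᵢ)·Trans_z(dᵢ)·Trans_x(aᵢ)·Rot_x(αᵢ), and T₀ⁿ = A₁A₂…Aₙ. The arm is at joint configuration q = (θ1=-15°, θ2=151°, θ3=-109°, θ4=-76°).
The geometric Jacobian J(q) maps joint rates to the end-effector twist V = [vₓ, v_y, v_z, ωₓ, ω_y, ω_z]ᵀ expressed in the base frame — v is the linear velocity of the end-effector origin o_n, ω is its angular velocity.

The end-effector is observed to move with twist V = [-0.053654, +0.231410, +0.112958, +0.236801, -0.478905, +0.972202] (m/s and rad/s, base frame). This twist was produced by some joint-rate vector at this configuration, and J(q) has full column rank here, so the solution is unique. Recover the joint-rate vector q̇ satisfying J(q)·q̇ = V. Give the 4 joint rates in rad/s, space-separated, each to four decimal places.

o_n = [0.3962, 0.1770, -0.4565]
J₁: ẑ×o_n = [-0.1770, 0.3962, 0.0000], ω = ẑ
J2: z=[0.0000, 0.0000, 1.0000] o=[0.3767, -0.1009, 0.0000] → [-0.2779, 0.0195, 0.0000, 0.0000, 0.0000, 1.0000]
J3: z=[0.6947, 0.7193, 0.0000] o=[0.2256, 0.0449, 0.3400] → [-0.5730, 0.5533, -0.0310, 0.6947, 0.7193, 0.0000]
J4: z=[-0.6801, 0.6568, -0.3256] o=[0.3919, -0.1156, -0.3313] → [0.0130, -0.0866, -0.2018, -0.6801, 0.6568, -0.3256]
q̇ = J⁺·V = [0.7150, 0.0840, -0.1800, -0.5320]

0.7150 0.0840 -0.1800 -0.5320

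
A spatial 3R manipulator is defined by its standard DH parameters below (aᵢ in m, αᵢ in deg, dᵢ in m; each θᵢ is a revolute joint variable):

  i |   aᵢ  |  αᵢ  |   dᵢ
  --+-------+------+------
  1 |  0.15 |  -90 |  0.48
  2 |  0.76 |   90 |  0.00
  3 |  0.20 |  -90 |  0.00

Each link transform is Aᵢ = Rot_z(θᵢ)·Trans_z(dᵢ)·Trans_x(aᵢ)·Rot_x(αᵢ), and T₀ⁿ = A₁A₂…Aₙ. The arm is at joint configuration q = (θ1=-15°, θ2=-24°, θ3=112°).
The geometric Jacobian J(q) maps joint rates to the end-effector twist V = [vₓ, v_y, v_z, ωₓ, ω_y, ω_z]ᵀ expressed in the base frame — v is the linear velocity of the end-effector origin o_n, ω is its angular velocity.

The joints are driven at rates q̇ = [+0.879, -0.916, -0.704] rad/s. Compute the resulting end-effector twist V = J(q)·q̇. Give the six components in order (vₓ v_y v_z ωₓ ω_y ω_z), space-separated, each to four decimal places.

o_n = [0.7974, -0.0217, 0.7586]
J₁: ẑ×o_n = [0.0217, 0.7974, -0.0000], ω = ẑ
J2: z=[0.2588, 0.9659, 0.0000] o=[0.1449, -0.0388, 0.4800] → [0.2692, -0.0721, -0.6259, 0.2588, 0.9659, 0.0000]
J3: z=[-0.3929, 0.1053, 0.9135] o=[0.8155, -0.2185, 0.7891] → [-0.1830, -0.0285, -0.0754, -0.3929, 0.1053, 0.9135]
V = J·q̇ = [-0.0986, 0.7871, 0.6264, 0.0395, -0.9589, 0.2359]

-0.0986 0.7871 0.6264 0.0395 -0.9589 0.2359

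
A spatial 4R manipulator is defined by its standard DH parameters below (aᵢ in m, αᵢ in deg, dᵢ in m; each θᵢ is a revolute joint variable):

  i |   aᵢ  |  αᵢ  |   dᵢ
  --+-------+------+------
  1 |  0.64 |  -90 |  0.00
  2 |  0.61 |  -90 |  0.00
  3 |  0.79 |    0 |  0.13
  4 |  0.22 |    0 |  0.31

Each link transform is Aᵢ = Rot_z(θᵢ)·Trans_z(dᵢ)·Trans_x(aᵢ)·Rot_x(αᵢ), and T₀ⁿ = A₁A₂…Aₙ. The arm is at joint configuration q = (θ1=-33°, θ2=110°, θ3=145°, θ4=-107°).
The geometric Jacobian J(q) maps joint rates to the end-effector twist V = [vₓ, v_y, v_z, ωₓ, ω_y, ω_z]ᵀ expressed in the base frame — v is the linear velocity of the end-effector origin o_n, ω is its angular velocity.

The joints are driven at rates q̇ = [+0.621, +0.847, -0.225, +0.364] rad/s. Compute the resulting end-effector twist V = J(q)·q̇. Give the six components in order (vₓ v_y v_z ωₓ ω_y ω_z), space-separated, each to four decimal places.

0.2671 -0.2426 0.3116 0.3518 0.7815 0.6685

o_n = [-0.1696, -0.5916, 0.0225]
J₁: ẑ×o_n = [0.5916, -0.1696, 0.0000], ω = ẑ
J2: z=[0.5446, 0.8387, 0.0000] o=[0.5367, -0.3486, 0.0000] → [0.0188, -0.0122, 0.4601, 0.5446, 0.8387, 0.0000]
J3: z=[-0.7881, 0.5118, 0.3420] o=[0.3618, -0.2349, -0.5732] → [0.4269, 0.2877, 0.5531, -0.7881, 0.5118, 0.3420]
J4: z=[-0.7881, 0.5118, 0.3420] o=[0.1982, -0.6690, 0.0794] → [-0.0556, -0.1706, 0.1273, -0.7881, 0.5118, 0.3420]
V = J·q̇ = [0.2671, -0.2426, 0.3116, 0.3518, 0.7815, 0.6685]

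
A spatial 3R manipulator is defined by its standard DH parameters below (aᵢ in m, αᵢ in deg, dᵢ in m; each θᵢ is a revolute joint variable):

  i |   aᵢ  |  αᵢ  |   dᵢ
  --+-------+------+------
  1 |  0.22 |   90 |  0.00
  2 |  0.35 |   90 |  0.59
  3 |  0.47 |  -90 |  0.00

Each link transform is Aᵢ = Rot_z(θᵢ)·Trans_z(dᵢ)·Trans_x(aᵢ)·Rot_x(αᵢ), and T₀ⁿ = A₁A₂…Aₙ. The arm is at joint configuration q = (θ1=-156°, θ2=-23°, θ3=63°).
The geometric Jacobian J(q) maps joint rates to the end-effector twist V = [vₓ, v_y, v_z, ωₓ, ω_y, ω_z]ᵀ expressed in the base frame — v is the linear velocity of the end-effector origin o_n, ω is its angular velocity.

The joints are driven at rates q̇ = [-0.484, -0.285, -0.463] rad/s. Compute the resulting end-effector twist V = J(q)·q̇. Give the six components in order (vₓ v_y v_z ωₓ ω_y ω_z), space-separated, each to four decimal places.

o_n = [-1.0850, 0.6211, -0.2201]
J₁: ẑ×o_n = [-0.6211, -1.0850, 0.0000], ω = ẑ
J2: z=[-0.4067, 0.9135, 0.0000] o=[-0.2010, -0.0895, 0.0000] → [-0.2011, -0.0895, 0.5186, -0.4067, 0.9135, 0.0000]
J3: z=[0.3570, 0.1589, -0.9205] o=[-0.7353, 0.3185, -0.1368] → [0.2654, 0.3517, 0.1636, 0.3570, 0.1589, -0.9205]
V = J·q̇ = [0.2351, 0.3878, -0.2236, -0.0493, -0.3339, -0.0578]

0.2351 0.3878 -0.2236 -0.0493 -0.3339 -0.0578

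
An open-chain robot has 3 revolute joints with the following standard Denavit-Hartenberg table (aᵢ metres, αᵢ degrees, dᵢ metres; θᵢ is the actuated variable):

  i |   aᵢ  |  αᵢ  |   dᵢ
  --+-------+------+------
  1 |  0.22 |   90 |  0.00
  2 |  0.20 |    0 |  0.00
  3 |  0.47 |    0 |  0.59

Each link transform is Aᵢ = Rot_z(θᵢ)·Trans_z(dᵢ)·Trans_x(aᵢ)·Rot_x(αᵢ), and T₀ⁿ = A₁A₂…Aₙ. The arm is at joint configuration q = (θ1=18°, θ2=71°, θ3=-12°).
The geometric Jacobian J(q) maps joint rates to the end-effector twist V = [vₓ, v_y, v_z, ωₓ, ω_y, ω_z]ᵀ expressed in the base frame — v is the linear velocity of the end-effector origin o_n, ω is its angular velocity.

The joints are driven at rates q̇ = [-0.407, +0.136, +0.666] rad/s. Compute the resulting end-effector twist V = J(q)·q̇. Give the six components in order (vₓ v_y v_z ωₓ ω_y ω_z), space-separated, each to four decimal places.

o_n = [0.6837, -0.3982, 0.5920]
J₁: ẑ×o_n = [0.3982, 0.6837, -0.0000], ω = ẑ
J2: z=[0.3090, -0.9511, 0.0000] o=[0.2092, 0.0680, 0.0000] → [-0.5630, -0.1829, 0.3072, 0.3090, -0.9511, 0.0000]
J3: z=[0.3090, -0.9511, 0.0000] o=[0.2712, 0.0881, 0.1891] → [-0.3832, -0.1245, 0.2421, 0.3090, -0.9511, 0.0000]
V = J·q̇ = [-0.4938, -0.3861, 0.2030, 0.2478, -0.7627, -0.4070]

-0.4938 -0.3861 0.2030 0.2478 -0.7627 -0.4070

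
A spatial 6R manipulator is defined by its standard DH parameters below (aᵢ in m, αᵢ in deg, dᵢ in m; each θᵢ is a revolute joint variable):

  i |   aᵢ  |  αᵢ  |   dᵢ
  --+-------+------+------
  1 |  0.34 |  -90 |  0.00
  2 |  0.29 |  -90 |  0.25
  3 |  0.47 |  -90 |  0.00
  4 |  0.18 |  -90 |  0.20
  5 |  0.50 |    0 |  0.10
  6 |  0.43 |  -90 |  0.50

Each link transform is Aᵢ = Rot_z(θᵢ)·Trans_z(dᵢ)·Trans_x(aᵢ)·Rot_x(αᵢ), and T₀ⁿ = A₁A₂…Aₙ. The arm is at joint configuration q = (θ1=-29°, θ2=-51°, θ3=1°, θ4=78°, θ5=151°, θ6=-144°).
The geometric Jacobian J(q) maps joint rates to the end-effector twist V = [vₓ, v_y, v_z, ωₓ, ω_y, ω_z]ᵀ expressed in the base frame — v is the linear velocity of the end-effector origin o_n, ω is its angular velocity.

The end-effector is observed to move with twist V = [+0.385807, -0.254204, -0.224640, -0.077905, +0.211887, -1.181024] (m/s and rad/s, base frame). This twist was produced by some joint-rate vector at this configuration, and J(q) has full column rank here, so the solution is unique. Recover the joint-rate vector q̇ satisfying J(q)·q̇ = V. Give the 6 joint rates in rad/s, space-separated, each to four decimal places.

o_n = [0.3833, 0.1834, 0.3460]
J₁: ẑ×o_n = [-0.1834, 0.3833, 0.0000], ω = ẑ
J2: z=[0.4848, 0.8746, 0.0000] o=[0.2974, -0.1648, 0.0000] → [0.3027, -0.1678, 0.0936, 0.4848, 0.8746, 0.0000]
J3: z=[0.6797, -0.3768, -0.6293] o=[0.5782, -0.0347, 0.2254] → [0.0917, 0.0406, 0.0748, 0.6797, -0.3768, -0.6293]
J4: z=[-0.4943, -0.8692, -0.0136] o=[0.8329, -0.1852, 0.5906] → [0.2175, -0.1148, -0.5729, -0.4943, -0.8692, -0.0136]
J5: z=[-0.6713, 0.3917, -0.6292] o=[0.6346, -0.3047, 0.7277] → [0.1576, -0.0982, -0.2292, -0.6713, 0.3917, -0.6292]
J6: z=[-0.6713, 0.3917, -0.6292] o=[0.9288, -0.1869, 0.3283] → [0.2399, 0.3551, -0.0349, -0.6713, 0.3917, -0.6292]
q̇ = J⁺·V = [-0.3180, 0.3430, 0.5750, 0.2090, 0.7840, 0.0080]

-0.3180 0.3430 0.5750 0.2090 0.7840 0.0080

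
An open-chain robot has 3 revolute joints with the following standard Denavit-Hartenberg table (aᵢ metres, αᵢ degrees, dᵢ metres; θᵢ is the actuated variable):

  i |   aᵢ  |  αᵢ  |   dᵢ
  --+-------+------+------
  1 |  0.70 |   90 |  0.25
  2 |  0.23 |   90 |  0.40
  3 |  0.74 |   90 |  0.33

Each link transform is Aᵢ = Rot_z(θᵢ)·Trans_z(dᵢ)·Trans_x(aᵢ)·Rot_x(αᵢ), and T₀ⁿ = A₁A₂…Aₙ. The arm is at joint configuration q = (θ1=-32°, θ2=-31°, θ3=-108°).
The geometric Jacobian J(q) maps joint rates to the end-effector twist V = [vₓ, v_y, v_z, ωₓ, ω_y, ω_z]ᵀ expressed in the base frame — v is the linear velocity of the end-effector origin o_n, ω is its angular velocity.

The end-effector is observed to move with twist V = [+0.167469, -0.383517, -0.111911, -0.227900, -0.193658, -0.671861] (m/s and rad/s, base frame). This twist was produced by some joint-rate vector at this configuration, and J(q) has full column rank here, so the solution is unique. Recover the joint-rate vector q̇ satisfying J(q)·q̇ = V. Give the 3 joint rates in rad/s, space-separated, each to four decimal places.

-0.5210 0.2850 0.1760

o_n = [0.6114, -0.0239, -0.0335]
J₁: ẑ×o_n = [0.0239, 0.6114, -0.0000], ω = ẑ
J2: z=[-0.5299, -0.8480, 0.0000] o=[0.5936, -0.3709, 0.2500] → [0.2405, -0.1503, -0.1688, -0.5299, -0.8480, 0.0000]
J3: z=[-0.4368, 0.2729, -0.8572] o=[0.5489, -0.8146, 0.1315] → [0.6328, -0.1258, -0.3625, -0.4368, 0.2729, -0.8572]
q̇ = J⁺·V = [-0.5210, 0.2850, 0.1760]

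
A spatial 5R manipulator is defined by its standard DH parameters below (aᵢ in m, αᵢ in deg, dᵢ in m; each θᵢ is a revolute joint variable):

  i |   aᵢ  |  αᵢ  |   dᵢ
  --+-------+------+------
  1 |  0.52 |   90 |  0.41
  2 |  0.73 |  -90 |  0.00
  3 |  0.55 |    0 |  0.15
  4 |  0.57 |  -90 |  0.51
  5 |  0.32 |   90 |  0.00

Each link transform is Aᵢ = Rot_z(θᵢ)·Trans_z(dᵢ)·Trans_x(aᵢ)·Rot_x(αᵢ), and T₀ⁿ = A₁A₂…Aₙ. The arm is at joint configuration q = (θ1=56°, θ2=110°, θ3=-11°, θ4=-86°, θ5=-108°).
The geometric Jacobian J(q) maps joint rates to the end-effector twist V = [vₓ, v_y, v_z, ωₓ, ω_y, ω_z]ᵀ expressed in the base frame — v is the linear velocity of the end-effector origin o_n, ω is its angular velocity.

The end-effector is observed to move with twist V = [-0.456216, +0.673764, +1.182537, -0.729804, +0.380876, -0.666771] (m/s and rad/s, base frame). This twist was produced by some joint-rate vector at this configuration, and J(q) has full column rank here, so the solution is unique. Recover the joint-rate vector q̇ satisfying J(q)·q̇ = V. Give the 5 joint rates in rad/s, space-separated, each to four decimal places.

o_n = [0.0268, -0.9841, 1.2195]
J₁: ẑ×o_n = [0.9841, 0.0268, -0.0000], ω = ẑ
J2: z=[0.8290, -0.5592, 0.0000] o=[0.2908, 0.4311, 0.4100] → [-0.4527, -0.6711, -1.3209, 0.8290, -0.5592, 0.0000]
J3: z=[-0.5255, -0.7790, -0.3420] o=[0.1512, 0.2241, 1.0960] → [-0.5095, 0.1075, 0.5380, -0.5255, -0.7790, -0.3420]
J4: z=[-0.5255, -0.7790, -0.3420] o=[0.0561, -0.1045, 1.5520] → [-0.0418, -0.1647, 0.4394, -0.5255, -0.7790, -0.3420]
J5: z=[-0.0888, -0.3496, 0.9327] o=[0.2704, -0.7985, 1.3123] → [0.2056, -0.2354, -0.0687, -0.0888, -0.3496, 0.9327]
q̇ = J⁺·V = [-0.5550, -0.8090, 0.5470, -0.4220, -0.0740]

-0.5550 -0.8090 0.5470 -0.4220 -0.0740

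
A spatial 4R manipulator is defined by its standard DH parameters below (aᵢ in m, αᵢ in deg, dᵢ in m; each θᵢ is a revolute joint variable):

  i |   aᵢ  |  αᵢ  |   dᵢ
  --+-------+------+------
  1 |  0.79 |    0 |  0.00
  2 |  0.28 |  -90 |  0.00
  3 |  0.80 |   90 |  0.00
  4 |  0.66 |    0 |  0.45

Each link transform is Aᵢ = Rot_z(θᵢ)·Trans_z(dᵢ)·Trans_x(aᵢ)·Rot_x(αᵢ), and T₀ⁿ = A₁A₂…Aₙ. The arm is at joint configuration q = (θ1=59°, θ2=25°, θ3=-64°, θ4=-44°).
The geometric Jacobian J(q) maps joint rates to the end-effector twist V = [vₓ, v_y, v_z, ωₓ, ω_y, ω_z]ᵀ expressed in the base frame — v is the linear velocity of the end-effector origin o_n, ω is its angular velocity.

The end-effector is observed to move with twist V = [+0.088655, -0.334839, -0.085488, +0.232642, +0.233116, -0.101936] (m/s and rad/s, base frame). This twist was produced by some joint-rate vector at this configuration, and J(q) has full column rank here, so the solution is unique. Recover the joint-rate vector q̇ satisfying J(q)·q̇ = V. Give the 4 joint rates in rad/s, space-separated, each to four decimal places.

0.0030 0.0200 -0.2070 -0.2850

o_n = [0.9082, 1.0612, 1.3430]
J₁: ẑ×o_n = [-1.0612, 0.9082, 0.0000], ω = ẑ
J2: z=[0.0000, 0.0000, 1.0000] o=[0.4069, 0.6772, 0.0000] → [-0.3841, 0.5014, 0.0000, 0.0000, 0.0000, 1.0000]
J3: z=[-0.9945, 0.1045, 0.0000] o=[0.4361, 0.9556, 0.0000] → [0.1404, 1.3357, -0.1544, -0.9945, 0.1045, 0.0000]
J4: z=[-0.0939, -0.8939, 0.4384] o=[0.4728, 1.3044, 0.7190] → [-0.4512, 0.2495, 0.4121, -0.0939, -0.8939, 0.4384]
q̇ = J⁺·V = [0.0030, 0.0200, -0.2070, -0.2850]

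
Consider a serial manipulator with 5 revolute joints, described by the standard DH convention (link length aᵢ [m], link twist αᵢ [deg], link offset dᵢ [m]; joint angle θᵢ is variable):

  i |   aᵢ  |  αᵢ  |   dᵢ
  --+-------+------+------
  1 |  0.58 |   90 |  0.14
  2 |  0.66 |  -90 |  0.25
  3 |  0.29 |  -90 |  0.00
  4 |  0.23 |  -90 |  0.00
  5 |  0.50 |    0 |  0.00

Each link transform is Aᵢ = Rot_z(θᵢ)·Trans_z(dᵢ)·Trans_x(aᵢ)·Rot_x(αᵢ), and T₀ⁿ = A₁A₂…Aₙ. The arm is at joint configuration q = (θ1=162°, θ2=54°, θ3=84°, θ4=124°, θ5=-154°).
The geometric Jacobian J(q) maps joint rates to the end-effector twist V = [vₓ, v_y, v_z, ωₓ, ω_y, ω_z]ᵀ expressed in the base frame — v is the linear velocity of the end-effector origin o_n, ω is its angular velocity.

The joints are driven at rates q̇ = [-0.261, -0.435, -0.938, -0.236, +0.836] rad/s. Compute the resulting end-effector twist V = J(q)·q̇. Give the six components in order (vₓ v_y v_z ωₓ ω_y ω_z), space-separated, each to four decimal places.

o_n = [-0.7395, 0.0475, 0.6394]
J₁: ẑ×o_n = [-0.0475, -0.7395, 0.0000], ω = ẑ
J2: z=[0.3090, 0.9511, 0.0000] o=[-0.5516, 0.1792, 0.1400] → [0.4750, -0.1543, 0.1380, 0.3090, 0.9511, 0.0000]
J3: z=[0.7694, -0.2500, 0.5878] o=[-0.8433, 0.5369, 0.6740] → [0.2963, 0.0876, -0.3506, 0.7694, -0.2500, 0.5878]
J4: z=[0.5237, -0.2801, -0.8046] o=[-0.9494, 0.2681, 0.6985] → [-0.1609, -0.1379, -0.0567, 0.5237, -0.2801, -0.8046]
J5: z=[0.7335, 0.6286, 0.2586] o=[-1.0490, 0.4350, 0.5755] → [0.1403, 0.0332, -0.4788, 0.7335, 0.6286, 0.2586]
V = J·q̇ = [-0.3168, 0.2383, -0.1180, -0.3665, 0.4124, -0.4063]

-0.3168 0.2383 -0.1180 -0.3665 0.4124 -0.4063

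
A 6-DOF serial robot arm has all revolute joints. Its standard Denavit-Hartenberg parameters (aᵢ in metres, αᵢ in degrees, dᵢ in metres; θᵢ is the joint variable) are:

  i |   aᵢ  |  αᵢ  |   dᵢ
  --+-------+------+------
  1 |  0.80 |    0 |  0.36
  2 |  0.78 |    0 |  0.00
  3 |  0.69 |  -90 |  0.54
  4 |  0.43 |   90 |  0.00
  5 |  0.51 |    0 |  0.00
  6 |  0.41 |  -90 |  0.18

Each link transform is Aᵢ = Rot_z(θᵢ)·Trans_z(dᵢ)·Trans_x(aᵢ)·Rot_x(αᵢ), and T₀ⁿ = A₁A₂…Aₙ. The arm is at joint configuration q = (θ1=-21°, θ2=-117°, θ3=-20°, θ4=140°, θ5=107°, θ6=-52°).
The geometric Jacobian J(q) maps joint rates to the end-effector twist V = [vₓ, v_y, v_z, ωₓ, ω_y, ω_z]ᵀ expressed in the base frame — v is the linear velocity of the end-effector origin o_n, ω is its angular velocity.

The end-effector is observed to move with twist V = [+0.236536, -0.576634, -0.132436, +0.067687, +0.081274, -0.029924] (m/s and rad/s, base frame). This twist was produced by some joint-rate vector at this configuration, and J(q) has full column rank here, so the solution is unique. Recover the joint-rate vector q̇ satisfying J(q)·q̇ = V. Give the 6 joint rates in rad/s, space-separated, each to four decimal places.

-0.3210 0.9840 -0.8040 -0.0500 -0.2780 0.1330

o_n = [0.0952, -1.7259, 0.4304]
J₁: ẑ×o_n = [1.7259, 0.0952, -0.0000], ω = ẑ
J2: z=[0.0000, 0.0000, 1.0000] o=[0.7469, -0.2867, 0.3600] → [1.4393, -0.6516, 0.0000, 0.0000, 0.0000, 1.0000]
J3: z=[0.0000, 0.0000, 1.0000] o=[0.1672, -0.8086, 0.3600] → [0.9173, -0.0720, 0.0000, 0.0000, 0.0000, 1.0000]
J4: z=[0.3746, -0.9272, 0.0000] o=[-0.4725, -1.0671, 0.9000] → [0.4354, 0.1759, 0.2796, 0.3746, -0.9272, 0.0000]
J5: z=[-0.5960, -0.2408, -0.7660] o=[-0.1671, -0.9437, 0.6236] → [-0.5527, -0.3161, 0.5294, -0.5960, -0.2408, -0.7660]
J6: z=[-0.5960, -0.2408, -0.7660] o=[-0.0903, -1.4387, 0.7194] → [-0.1504, -0.3144, 0.2159, -0.5960, -0.2408, -0.7660]
q̇ = J⁺·V = [-0.3210, 0.9840, -0.8040, -0.0500, -0.2780, 0.1330]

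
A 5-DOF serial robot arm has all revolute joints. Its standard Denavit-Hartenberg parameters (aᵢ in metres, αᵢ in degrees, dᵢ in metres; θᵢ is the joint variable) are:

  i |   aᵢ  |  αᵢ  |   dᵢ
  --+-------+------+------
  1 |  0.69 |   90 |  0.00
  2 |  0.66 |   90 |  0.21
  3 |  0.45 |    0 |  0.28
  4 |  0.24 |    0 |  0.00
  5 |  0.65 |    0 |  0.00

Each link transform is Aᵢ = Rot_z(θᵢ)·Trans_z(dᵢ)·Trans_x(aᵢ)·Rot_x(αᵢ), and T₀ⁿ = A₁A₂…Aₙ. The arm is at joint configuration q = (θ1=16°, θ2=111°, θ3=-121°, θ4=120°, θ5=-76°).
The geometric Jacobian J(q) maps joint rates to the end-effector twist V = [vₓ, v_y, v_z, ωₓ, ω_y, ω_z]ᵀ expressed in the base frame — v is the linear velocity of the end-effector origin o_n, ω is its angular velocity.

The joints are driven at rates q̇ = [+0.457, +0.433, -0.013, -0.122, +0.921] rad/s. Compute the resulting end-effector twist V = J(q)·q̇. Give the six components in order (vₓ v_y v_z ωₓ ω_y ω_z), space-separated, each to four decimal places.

-0.9446 -0.0463 0.4463 0.8247 -0.2140 0.7387

o_n = [0.4098, 0.9635, 0.8607]
J₁: ẑ×o_n = [-0.9635, 0.4098, 0.0000], ω = ẑ
J2: z=[0.2756, -0.9613, 0.0000] o=[0.6633, 0.1902, 0.0000] → [-0.8273, -0.2372, -0.0305, 0.2756, -0.9613, 0.0000]
J3: z=[0.8974, 0.2573, 0.3584] o=[0.4938, -0.0769, 0.6162] → [-0.3099, -0.2495, 0.9553, 0.8974, 0.2573, 0.3584]
J4: z=[0.8974, 0.2573, 0.3584] o=[0.7186, 0.3889, 0.5001] → [-0.1132, -0.4342, 0.5952, 0.8974, 0.2573, 0.3584]
J5: z=[0.8974, 0.2573, 0.3584] o=[0.6348, 0.3692, 0.7242] → [-0.1779, -0.2031, 0.5913, 0.8974, 0.2573, 0.3584]
V = J·q̇ = [-0.9446, -0.0463, 0.4463, 0.8247, -0.2140, 0.7387]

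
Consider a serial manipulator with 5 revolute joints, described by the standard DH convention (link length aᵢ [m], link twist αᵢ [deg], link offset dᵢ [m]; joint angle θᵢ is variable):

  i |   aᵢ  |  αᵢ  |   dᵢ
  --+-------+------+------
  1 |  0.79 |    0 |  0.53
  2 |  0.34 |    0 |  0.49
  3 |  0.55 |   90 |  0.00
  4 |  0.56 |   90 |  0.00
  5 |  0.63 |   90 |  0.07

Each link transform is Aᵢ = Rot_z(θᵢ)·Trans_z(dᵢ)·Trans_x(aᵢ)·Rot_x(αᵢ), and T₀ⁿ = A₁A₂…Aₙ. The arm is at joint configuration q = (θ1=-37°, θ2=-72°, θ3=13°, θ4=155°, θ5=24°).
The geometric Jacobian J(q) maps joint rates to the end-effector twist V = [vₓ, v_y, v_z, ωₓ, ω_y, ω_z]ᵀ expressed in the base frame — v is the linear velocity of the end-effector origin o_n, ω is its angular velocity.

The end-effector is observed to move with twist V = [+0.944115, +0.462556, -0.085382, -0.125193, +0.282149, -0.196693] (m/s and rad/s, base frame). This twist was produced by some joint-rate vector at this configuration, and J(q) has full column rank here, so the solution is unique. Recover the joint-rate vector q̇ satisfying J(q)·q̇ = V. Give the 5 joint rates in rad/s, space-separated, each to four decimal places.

o_n = [0.3124, -0.3230, 1.5633]
J₁: ẑ×o_n = [0.3230, 0.3124, -0.0000], ω = ẑ
J2: z=[0.0000, 0.0000, 1.0000] o=[0.6309, -0.4754, 0.5300] → [-0.1524, -0.3185, 0.0000, 0.0000, 0.0000, 1.0000]
J3: z=[0.0000, 0.0000, 1.0000] o=[0.5202, -0.7969, 1.0200] → [-0.4739, -0.2078, 0.0000, 0.0000, 0.0000, 1.0000]
J4: z=[-0.9945, 0.1045, 0.0000] o=[0.4627, -1.3439, 1.0200] → [0.0568, 0.5404, -0.9996, -0.9945, 0.1045, 0.0000]
J5: z=[-0.0442, -0.4203, 0.9063] o=[0.5158, -0.8391, 1.2567] → [-0.5967, -0.1708, -0.1083, -0.0442, -0.4203, 0.9063]
q̇ = J⁺·V = [0.7590, 0.4090, -0.7910, 0.1540, -0.6330]

0.7590 0.4090 -0.7910 0.1540 -0.6330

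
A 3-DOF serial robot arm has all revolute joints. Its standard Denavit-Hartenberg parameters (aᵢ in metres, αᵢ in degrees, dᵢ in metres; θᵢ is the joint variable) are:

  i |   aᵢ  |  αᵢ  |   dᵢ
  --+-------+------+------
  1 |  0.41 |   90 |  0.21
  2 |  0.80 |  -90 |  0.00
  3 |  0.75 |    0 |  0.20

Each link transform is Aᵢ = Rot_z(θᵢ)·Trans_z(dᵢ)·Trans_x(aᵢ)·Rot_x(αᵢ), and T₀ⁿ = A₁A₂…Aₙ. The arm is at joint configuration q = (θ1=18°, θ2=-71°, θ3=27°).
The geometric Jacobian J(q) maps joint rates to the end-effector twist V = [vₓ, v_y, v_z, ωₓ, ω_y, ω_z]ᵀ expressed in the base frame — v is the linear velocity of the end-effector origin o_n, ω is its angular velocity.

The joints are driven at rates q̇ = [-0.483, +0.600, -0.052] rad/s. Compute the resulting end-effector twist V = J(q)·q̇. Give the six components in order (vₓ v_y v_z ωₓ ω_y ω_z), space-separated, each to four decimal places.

1.0884 -0.2299 0.3835 0.1386 -0.5858 -0.4999

o_n = [0.9192, 0.6567, -1.1131]
J₁: ẑ×o_n = [-0.6567, 0.9192, 0.0000], ω = ẑ
J2: z=[0.3090, -0.9511, 0.0000] o=[0.3899, 0.1267, 0.2100] → [1.2584, 0.4089, 0.6671, 0.3090, -0.9511, 0.0000]
J3: z=[0.8992, 0.2922, 0.3256] o=[0.6376, 0.2072, -0.5464] → [-0.3119, 0.6013, 0.3219, 0.8992, 0.2922, 0.3256]
V = J·q̇ = [1.0884, -0.2299, 0.3835, 0.1386, -0.5858, -0.4999]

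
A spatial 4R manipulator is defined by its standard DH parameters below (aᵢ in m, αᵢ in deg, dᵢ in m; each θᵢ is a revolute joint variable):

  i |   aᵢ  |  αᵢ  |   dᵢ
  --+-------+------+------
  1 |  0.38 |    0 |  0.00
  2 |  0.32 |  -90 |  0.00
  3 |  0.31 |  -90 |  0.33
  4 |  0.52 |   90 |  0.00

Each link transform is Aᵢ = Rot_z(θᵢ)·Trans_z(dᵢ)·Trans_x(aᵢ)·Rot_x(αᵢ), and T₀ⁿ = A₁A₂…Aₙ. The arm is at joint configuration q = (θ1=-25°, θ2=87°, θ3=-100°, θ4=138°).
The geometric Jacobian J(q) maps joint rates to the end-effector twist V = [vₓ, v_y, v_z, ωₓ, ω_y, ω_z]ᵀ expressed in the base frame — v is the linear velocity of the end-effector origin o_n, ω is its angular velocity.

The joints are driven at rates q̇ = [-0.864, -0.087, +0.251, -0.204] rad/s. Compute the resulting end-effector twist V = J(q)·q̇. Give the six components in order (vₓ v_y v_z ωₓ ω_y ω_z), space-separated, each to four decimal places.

0.1880 -0.5260 0.0666 -0.3159 -0.0595 -0.9864

o_n = [0.5167, 0.1252, -0.0753]
J₁: ẑ×o_n = [-0.1252, 0.5167, 0.0000], ω = ẑ
J2: z=[0.0000, 0.0000, 1.0000] o=[0.3444, -0.1606, 0.0000] → [-0.2858, 0.1723, 0.0000, 0.0000, 0.0000, 1.0000]
J3: z=[-0.8829, 0.4695, 0.0000] o=[0.4946, 0.1219, 0.0000] → [-0.0353, -0.0665, -0.0133, -0.8829, 0.4695, 0.0000]
J4: z=[0.4623, 0.8695, 0.1736] o=[0.1780, 0.2293, 0.3053] → [-0.3128, 0.2348, -0.3427, 0.4623, 0.8695, 0.1736]
V = J·q̇ = [0.1880, -0.5260, 0.0666, -0.3159, -0.0595, -0.9864]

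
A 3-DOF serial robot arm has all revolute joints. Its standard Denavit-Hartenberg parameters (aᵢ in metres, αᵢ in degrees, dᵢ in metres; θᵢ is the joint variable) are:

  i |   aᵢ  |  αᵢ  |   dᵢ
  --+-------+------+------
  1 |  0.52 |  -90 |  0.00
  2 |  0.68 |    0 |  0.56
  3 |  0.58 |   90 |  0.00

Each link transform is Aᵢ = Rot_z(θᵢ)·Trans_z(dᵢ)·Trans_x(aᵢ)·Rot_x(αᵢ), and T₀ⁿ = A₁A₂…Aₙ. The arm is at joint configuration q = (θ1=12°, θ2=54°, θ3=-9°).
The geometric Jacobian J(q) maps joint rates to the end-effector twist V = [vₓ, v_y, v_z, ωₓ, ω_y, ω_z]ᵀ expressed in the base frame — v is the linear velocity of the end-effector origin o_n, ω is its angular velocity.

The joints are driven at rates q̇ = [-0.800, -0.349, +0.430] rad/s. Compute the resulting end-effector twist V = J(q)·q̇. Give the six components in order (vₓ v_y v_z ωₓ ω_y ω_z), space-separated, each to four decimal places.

0.8147 -0.9144 0.1063 -0.0168 0.0792 -0.8000

o_n = [1.1843, 0.8242, -0.9603]
J₁: ẑ×o_n = [-0.8242, 1.1843, 0.0000], ω = ẑ
J2: z=[-0.2079, 0.9781, 0.0000] o=[0.5086, 0.1081, 0.0000] → [-0.9393, -0.1996, -0.8098, -0.2079, 0.9781, 0.0000]
J3: z=[-0.2079, 0.9781, 0.0000] o=[0.7832, 0.7390, -0.5501] → [-0.4012, -0.0853, -0.4101, -0.2079, 0.9781, 0.0000]
V = J·q̇ = [0.8147, -0.9144, 0.1063, -0.0168, 0.0792, -0.8000]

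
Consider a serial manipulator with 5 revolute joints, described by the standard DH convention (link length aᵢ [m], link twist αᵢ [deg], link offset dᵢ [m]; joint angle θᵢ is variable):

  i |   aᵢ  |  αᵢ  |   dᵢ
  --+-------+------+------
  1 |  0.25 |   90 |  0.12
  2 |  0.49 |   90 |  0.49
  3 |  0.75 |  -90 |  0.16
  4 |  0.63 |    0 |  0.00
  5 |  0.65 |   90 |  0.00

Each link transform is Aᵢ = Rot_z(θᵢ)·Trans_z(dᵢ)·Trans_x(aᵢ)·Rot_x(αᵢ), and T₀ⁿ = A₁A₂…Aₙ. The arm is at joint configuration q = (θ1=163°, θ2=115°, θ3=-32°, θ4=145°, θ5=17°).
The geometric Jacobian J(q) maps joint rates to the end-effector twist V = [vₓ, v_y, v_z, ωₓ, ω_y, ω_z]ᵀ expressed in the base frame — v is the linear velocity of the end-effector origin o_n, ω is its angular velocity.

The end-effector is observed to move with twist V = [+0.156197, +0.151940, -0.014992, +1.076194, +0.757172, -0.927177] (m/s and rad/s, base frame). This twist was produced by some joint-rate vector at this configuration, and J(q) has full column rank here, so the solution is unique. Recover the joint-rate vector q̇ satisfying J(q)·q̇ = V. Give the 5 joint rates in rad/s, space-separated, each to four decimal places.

-0.9440 0.4680 -0.7250 0.2960 0.3770

o_n = [0.3787, 0.6095, 0.0988]
J₁: ẑ×o_n = [-0.6095, 0.3787, 0.0000], ω = ẑ
J2: z=[0.2924, 0.9563, 0.0000] o=[-0.2391, 0.0731, 0.1200] → [-0.0203, 0.0062, -0.4339, 0.2924, 0.9563, 0.0000]
J3: z=[-0.8667, 0.2650, 0.4226] o=[0.1022, 0.4811, 0.5641] → [-0.1776, -0.2865, -0.1845, -0.8667, 0.2650, 0.4226]
J4: z=[0.4621, 0.7455, 0.4803] o=[0.1044, 0.0649, 1.2082] → [-1.0887, 0.6444, 0.0472, 0.4621, 0.7455, 0.4803]
J5: z=[0.4621, 0.7455, 0.4803] o=[0.3207, 0.2847, 0.6588] → [-0.5735, 0.2866, 0.1069, 0.4621, 0.7455, 0.4803]
q̇ = J⁺·V = [-0.9440, 0.4680, -0.7250, 0.2960, 0.3770]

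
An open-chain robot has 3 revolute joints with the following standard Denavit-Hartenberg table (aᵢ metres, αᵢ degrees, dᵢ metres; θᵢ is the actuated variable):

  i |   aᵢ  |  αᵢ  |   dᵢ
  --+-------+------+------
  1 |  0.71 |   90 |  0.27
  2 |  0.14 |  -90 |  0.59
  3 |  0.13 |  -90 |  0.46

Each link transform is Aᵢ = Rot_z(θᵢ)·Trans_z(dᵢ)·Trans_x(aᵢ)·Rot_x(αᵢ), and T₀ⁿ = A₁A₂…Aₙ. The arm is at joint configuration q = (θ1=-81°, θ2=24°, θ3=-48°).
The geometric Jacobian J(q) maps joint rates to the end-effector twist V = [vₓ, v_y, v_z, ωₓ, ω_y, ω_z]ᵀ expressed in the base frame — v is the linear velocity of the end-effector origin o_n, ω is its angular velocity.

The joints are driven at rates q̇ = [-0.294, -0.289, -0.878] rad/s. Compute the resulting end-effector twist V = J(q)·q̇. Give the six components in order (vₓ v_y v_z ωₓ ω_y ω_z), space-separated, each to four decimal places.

o_n = [-0.5639, -0.8287, 0.7826]
J₁: ẑ×o_n = [0.8287, -0.5639, 0.0000], ω = ẑ
J2: z=[-0.9877, -0.1564, 0.0000] o=[0.1111, -0.7013, 0.2700] → [-0.0802, 0.5062, 0.0203, -0.9877, -0.1564, 0.0000]
J3: z=[-0.0636, 0.4017, 0.9135] o=[-0.4517, -0.9199, 0.3269] → [0.0997, -0.0736, 0.0393, -0.0636, 0.4017, 0.9135]
V = J·q̇ = [-0.3080, 0.0841, -0.0404, 0.3413, -0.3075, -1.0961]

-0.3080 0.0841 -0.0404 0.3413 -0.3075 -1.0961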